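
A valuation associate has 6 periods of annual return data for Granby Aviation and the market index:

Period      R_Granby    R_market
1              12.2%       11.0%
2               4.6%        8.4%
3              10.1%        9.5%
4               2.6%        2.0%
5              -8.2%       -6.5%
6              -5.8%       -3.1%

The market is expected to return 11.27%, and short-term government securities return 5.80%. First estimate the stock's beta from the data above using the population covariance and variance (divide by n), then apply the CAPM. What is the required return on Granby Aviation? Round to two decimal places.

11.86%

Mean R_i = (12.2 + 4.6 + 10.1 + 2.6 − 8.2 − 5.8) / 6 = 2.5833%
Mean R_m = (11.0 + 8.4 + 9.5 + 2.0 − 6.5 − 3.1) / 6 = 3.5500%
Σ(R_i − R̄_i)(R_m − R̄_m) = 290.2450  ⇒  Cov = 290.2450 / 6 = 48.3742
Σ(R_m − R̄_m)² = 262.0550  ⇒  Var(R_m) = 262.0550 / 6 = 43.6758
β = Cov / Var(R_m) = 48.3742 / 43.6758 = 1.1076
MRP = 11.27% − 5.80% = 5.47%
E(R) = R_f + β × MRP = 5.80% + 1.1076 × 5.47% = 11.86%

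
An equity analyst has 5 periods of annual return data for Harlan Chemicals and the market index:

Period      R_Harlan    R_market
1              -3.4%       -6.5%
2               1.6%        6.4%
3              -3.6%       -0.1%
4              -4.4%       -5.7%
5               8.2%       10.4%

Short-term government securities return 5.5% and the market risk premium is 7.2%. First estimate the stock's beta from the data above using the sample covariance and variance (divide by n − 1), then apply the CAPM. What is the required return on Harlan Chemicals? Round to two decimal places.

Mean R_i = (-3.4 + 1.6 − 3.6 − 4.4 + 8.2) / 5 = -0.3200%
Mean R_m = (-6.5 + 6.4 − 0.1 − 5.7 + 10.4) / 5 = 0.9000%
Σ(R_i − R̄_i)(R_m − R̄_m) = 144.5000  ⇒  Cov = 144.5000 / 4 = 36.1250
Σ(R_m − R̄_m)² = 219.8200  ⇒  Var(R_m) = 219.8200 / 4 = 54.9550
β = Cov / Var(R_m) = 36.1250 / 54.9550 = 0.6574
E(R) = R_f + β × MRP = 5.5% + 0.6574 × 7.2% = 10.23%

10.23%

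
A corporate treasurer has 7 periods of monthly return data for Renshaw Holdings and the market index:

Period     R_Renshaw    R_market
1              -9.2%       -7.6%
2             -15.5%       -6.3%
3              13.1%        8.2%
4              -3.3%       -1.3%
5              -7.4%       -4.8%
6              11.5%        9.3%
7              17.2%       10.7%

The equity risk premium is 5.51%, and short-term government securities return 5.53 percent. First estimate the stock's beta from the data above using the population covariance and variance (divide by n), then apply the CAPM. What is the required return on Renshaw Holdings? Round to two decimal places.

Mean R_i = (-9.2 − 15.5 + 13.1 − 3.3 − 7.4 + 11.5 + 17.2) / 7 = 0.9143%
Mean R_m = (-7.6 − 6.3 + 8.2 − 1.3 − 4.8 + 9.3 + 10.7) / 7 = 1.1714%
Σ(R_i − R̄_i)(R_m − R̄_m) = 598.2929  ⇒  Cov = 598.2929 / 7 = 85.4704
Σ(R_m − R̄_m)² = 380.7943  ⇒  Var(R_m) = 380.7943 / 7 = 54.3992
β = Cov / Var(R_m) = 85.4704 / 54.3992 = 1.5712
E(R) = R_f + β × MRP = 5.53% + 1.5712 × 5.51% = 14.19%

14.19%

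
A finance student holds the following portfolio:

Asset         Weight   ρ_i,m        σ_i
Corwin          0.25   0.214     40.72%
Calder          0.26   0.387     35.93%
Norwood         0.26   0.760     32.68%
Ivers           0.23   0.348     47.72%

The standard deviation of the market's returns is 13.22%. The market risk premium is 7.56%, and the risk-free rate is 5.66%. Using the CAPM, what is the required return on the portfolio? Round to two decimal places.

β_Corwin = 0.214 × 40.72% / 13.22% = 0.6592
β_Calder = 0.387 × 35.93% / 13.22% = 1.0518
β_Norwood = 0.760 × 32.68% / 13.22% = 1.8787
β_Ivers = 0.348 × 47.72% / 13.22% = 1.2562
β_P = Σ w_i β_i = 0.25×0.6592 + 0.26×1.0518 + 0.26×1.8787 + 0.23×1.2562 = 1.2157
E(R_P) = R_f + β_P × MRP = 5.66% + 1.2157 × 7.56% = 14.85%

14.85%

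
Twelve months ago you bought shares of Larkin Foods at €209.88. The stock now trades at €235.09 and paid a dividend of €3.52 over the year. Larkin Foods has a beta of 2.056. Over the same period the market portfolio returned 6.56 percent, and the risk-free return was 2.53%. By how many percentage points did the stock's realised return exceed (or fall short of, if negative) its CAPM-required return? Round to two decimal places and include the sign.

+2.87%

Realised HPR = (P1 + D1 − P0) / P0 = (235.09 + 3.52 − 209.88) / 209.88 = 28.73 / 209.88 = 13.6888%
MRP = 6.56% − 2.53% = 4.03%
CAPM required = R_f + β·MRP = 2.53% + 2.056 × 4.03% = 10.81568%
α = realised − required = 13.6888% − 10.81568% = +2.87%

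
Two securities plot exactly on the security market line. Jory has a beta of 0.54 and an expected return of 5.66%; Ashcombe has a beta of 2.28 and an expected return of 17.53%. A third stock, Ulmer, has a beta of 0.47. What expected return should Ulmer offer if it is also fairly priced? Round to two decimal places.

5.18%

MRP (SML slope) = (17.53% − 5.66%) / (2.28 − 0.54) = 11.87% / 1.74 = 6.8218%
R_f (intercept) = 5.66% − 0.54 × 6.8218% = 1.9762%
E(R_Ulmer) = R_f + β × MRP = 1.9762% + 0.47 × 6.8218% = 5.18%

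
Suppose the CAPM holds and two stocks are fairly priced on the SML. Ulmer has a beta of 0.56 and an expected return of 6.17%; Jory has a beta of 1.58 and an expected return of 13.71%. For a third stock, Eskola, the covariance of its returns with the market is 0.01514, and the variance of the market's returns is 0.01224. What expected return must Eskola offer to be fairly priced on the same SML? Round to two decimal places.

11.17%

MRP = (13.71% − 6.17%) / (1.58 − 0.56) = 7.3922%
R_f = 6.17% − 0.56 × 7.3922% = 2.0304%
β_Eskola = Cov / Var(R_m) = 0.01514 / 0.01224 = 1.2369
E(R_Eskola) = R_f + β × MRP = 2.0304% + 1.2369 × 7.3922% = 11.17%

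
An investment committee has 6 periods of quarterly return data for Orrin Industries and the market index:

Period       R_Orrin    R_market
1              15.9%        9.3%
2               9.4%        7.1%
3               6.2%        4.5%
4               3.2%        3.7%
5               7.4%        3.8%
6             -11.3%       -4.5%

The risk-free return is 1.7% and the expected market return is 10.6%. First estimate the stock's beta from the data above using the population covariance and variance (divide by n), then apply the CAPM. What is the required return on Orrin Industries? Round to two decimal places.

Mean R_i = (15.9 + 9.4 + 6.2 + 3.2 + 7.4 − 11.3) / 6 = 5.1333%
Mean R_m = (9.3 + 7.1 + 4.5 + 3.7 + 3.8 − 4.5) / 6 = 3.9833%
Σ(R_i − R̄_i)(R_m − R̄_m) = 210.6333  ⇒  Cov = 210.6333 / 6 = 35.1056
Σ(R_m − R̄_m)² = 110.3283  ⇒  Var(R_m) = 110.3283 / 6 = 18.3881
β = Cov / Var(R_m) = 35.1056 / 18.3881 = 1.9091
MRP = 10.6% − 1.7% = 8.90%
E(R) = R_f + β × MRP = 1.7% + 1.9091 × 8.9% = 18.69%

18.69%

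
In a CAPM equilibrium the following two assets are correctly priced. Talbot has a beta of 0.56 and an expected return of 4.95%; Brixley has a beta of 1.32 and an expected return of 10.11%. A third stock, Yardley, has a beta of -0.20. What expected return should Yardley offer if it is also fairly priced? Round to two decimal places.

MRP (SML slope) = (10.11% − 4.95%) / (1.32 − 0.56) = 5.16% / 0.76 = 6.7895%
R_f (intercept) = 4.95% − 0.56 × 6.7895% = 1.1479%
E(R_Yardley) = R_f + β × MRP = 1.1479% + -0.20 × 6.7895% = -0.21%

-0.21%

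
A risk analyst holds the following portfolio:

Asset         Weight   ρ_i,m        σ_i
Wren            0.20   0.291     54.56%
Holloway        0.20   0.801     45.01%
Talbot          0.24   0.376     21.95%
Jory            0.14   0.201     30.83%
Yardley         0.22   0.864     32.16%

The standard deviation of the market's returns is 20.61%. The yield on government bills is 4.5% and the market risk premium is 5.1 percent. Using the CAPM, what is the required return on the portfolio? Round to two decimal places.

β_Wren = 0.291 × 54.56% / 20.61% = 0.7704
β_Holloway = 0.801 × 45.01% / 20.61% = 1.7493
β_Talbot = 0.376 × 21.95% / 20.61% = 0.4004
β_Jory = 0.201 × 30.83% / 20.61% = 0.3007
β_Yardley = 0.864 × 32.16% / 20.61% = 1.3482
β_P = Σ w_i β_i = 0.20×0.7704 + 0.20×1.7493 + 0.24×0.4004 + 0.14×0.3007 + 0.22×1.3482 = 0.9387
E(R_P) = R_f + β_P × MRP = 4.5% + 0.9387 × 5.1% = 9.29%

9.29%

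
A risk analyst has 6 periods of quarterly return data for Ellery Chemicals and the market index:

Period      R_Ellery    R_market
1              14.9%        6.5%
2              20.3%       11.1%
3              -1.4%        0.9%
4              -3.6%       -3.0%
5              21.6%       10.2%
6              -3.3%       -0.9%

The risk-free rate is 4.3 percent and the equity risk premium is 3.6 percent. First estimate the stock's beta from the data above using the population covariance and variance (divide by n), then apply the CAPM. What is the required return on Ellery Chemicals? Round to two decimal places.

Mean R_i = (14.9 + 20.3 − 1.4 − 3.6 + 21.6 − 3.3) / 6 = 8.0833%
Mean R_m = (6.5 + 11.1 + 0.9 − 3.0 + 10.2 − 0.9) / 6 = 4.1333%
Σ(R_i − R̄_i)(R_m − R̄_m) = 354.5433  ⇒  Cov = 354.5433 / 6 = 59.0906
Σ(R_m − R̄_m)² = 177.6133  ⇒  Var(R_m) = 177.6133 / 6 = 29.6022
β = Cov / Var(R_m) = 59.0906 / 29.6022 = 1.9962
E(R) = R_f + β × MRP = 4.3% + 1.9962 × 3.6% = 11.49%

11.49%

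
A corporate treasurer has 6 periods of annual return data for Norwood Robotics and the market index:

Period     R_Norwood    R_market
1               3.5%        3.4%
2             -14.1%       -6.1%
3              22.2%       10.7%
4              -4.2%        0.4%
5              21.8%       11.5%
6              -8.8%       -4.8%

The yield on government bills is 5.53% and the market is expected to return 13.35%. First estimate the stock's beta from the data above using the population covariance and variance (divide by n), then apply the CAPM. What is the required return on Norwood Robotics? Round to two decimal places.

21.56%

Mean R_i = (3.5 − 14.1 + 22.2 − 4.2 + 21.8 − 8.8) / 6 = 3.4000%
Mean R_m = (3.4 − 6.1 + 10.7 + 0.4 + 11.5 − 4.8) / 6 = 2.5167%
Σ(R_i − R̄_i)(R_m − R̄_m) = 575.3700  ⇒  Cov = 575.3700 / 6 = 95.8950
Σ(R_m − R̄_m)² = 280.7083  ⇒  Var(R_m) = 280.7083 / 6 = 46.7847
β = Cov / Var(R_m) = 95.8950 / 46.7847 = 2.0497
MRP = 13.35% − 5.53% = 7.82%
E(R) = R_f + β × MRP = 5.53% + 2.0497 × 7.82% = 21.56%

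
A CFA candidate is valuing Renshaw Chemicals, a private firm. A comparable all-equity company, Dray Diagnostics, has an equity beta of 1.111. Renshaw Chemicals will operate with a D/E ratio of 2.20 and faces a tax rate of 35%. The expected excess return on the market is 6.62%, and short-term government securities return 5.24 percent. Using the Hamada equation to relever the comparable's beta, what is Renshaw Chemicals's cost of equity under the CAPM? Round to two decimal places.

23.11%

β_L = β_U × [1 + (1 − t)(D/E)] = 1.111 × [1 + (1 − 0.35) × 2.20]
    = 1.111 × [1 + 0.65 × 2.20] = 1.111 × 2.4300 = 2.6997
E(R) = R_f + β_L × MRP = 5.24% + 2.6997 × 6.62% = 23.11%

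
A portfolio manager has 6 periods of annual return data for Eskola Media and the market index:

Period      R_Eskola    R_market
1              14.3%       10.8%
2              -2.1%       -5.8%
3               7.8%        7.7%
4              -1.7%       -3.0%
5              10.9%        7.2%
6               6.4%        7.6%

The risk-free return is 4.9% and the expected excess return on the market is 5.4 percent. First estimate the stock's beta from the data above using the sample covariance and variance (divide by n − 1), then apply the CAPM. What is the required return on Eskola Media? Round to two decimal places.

Mean R_i = (14.3 − 2.1 + 7.8 − 1.7 + 10.9 + 6.4) / 6 = 5.9333%
Mean R_m = (10.8 − 5.8 + 7.7 − 3.0 + 7.2 + 7.6) / 6 = 4.0833%
Σ(R_i − R̄_i)(R_m − R̄_m) = 213.5333  ⇒  Cov = 213.5333 / 5 = 42.7067
Σ(R_m − R̄_m)² = 228.1283  ⇒  Var(R_m) = 228.1283 / 5 = 45.6257
β = Cov / Var(R_m) = 42.7067 / 45.6257 = 0.9360
E(R) = R_f + β × MRP = 4.9% + 0.9360 × 5.4% = 9.95%

9.95%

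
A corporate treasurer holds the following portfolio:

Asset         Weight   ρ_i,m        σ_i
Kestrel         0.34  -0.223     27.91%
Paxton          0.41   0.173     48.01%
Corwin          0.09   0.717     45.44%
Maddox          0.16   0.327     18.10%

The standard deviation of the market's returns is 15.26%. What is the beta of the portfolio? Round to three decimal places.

0.339

β_Kestrel = -0.223 × 27.91% / 15.26% = -0.4079
β_Paxton = 0.173 × 48.01% / 15.26% = 0.5443
β_Corwin = 0.717 × 45.44% / 15.26% = 2.1350
β_Maddox = 0.327 × 18.10% / 15.26% = 0.3879
β_P = Σ w_i β_i = 0.34×-0.4079 + 0.41×0.5443 + 0.09×2.1350 + 0.16×0.3879 = 0.3387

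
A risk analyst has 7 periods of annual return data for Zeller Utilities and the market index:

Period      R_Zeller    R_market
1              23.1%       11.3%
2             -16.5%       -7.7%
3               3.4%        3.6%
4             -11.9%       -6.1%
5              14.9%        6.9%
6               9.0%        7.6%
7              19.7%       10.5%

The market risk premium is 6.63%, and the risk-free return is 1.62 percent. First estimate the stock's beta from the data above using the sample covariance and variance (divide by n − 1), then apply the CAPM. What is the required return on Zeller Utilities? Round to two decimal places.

Mean R_i = (23.1 − 16.5 + 3.4 − 11.9 + 14.9 + 9.0 + 19.7) / 7 = 5.9571%
Mean R_m = (11.3 − 7.7 + 3.6 − 6.1 + 6.9 + 7.6 + 10.5) / 7 = 3.7286%
Σ(R_i − R̄_i)(R_m − R̄_m) = 695.4886  ⇒  Cov = 695.4886 / 6 = 115.9148
Σ(R_m − R̄_m)² = 355.4543  ⇒  Var(R_m) = 355.4543 / 6 = 59.2424
β = Cov / Var(R_m) = 115.9148 / 59.2424 = 1.9566
E(R) = R_f + β × MRP = 1.62% + 1.9566 × 6.63% = 14.59%

14.59%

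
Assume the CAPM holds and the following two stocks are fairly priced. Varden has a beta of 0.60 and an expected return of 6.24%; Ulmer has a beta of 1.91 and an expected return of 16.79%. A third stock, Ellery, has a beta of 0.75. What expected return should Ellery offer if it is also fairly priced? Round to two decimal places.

7.45%

MRP (SML slope) = (16.79% − 6.24%) / (1.91 − 0.60) = 10.55% / 1.31 = 8.0534%
R_f (intercept) = 6.24% − 0.60 × 8.0534% = 1.4080%
E(R_Ellery) = R_f + β × MRP = 1.4080% + 0.75 × 8.0534% = 7.45%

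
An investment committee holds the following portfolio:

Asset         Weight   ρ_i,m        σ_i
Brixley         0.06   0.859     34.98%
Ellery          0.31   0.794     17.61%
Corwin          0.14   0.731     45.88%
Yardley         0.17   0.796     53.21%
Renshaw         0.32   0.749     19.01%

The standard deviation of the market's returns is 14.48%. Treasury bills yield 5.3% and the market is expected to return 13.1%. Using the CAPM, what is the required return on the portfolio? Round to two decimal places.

β_Brixley = 0.859 × 34.98% / 14.48% = 2.0751
β_Ellery = 0.794 × 17.61% / 14.48% = 0.9656
β_Corwin = 0.731 × 45.88% / 14.48% = 2.3162
β_Yardley = 0.796 × 53.21% / 14.48% = 2.9251
β_Renshaw = 0.749 × 19.01% / 14.48% = 0.9833
β_P = Σ w_i β_i = 0.06×2.0751 + 0.31×0.9656 + 0.14×2.3162 + 0.17×2.9251 + 0.32×0.9833 = 1.5600
MRP = 13.1% − 5.3% = 7.80%
E(R_P) = R_f + β_P × MRP = 5.3% + 1.5600 × 7.8% = 17.47%

17.47%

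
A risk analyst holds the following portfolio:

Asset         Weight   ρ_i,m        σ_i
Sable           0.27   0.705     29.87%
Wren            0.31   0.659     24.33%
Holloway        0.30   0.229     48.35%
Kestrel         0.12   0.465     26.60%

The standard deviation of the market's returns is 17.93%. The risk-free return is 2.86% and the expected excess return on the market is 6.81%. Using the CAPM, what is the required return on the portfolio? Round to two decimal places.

8.73%

β_Sable = 0.705 × 29.87% / 17.93% = 1.1745
β_Wren = 0.659 × 24.33% / 17.93% = 0.8942
β_Holloway = 0.229 × 48.35% / 17.93% = 0.6175
β_Kestrel = 0.465 × 26.60% / 17.93% = 0.6898
β_P = Σ w_i β_i = 0.27×1.1745 + 0.31×0.8942 + 0.30×0.6175 + 0.12×0.6898 = 0.8623
E(R_P) = R_f + β_P × MRP = 2.86% + 0.8623 × 6.81% = 8.73%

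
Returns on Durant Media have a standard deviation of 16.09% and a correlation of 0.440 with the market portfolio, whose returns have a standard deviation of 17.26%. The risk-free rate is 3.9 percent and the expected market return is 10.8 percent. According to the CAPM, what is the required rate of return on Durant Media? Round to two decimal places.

6.73%

β = ρ × σ_i / σ_m = 0.440 × 16.09% / 17.26% = 0.4102
MRP = 10.8% − 3.9% = 6.90%
E(R) = 3.9% + 0.4102 × 6.9% = 6.73%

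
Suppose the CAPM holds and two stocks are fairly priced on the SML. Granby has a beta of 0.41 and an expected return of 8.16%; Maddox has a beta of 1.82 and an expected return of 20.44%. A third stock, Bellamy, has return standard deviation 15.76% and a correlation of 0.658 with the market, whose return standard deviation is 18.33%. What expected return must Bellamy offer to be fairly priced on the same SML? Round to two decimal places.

MRP = (20.44% − 8.16%) / (1.82 − 0.41) = 8.7092%
R_f = 8.16% − 0.41 × 8.7092% = 4.5892%
β_Bellamy = ρ·σ_i/σ_m = 0.658 × 15.76 / 18.33 = 0.5657
E(R_Bellamy) = R_f + β × MRP = 4.5892% + 0.5657 × 8.7092% = 9.52%

9.52%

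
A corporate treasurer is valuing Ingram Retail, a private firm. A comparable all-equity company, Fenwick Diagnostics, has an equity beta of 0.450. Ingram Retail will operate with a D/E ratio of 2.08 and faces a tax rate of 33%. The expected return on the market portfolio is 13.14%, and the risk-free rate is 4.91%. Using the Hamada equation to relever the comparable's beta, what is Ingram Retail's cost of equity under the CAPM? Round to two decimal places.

β_L = β_U × [1 + (1 − t)(D/E)] = 0.450 × [1 + (1 − 0.33) × 2.08]
    = 0.450 × [1 + 0.67 × 2.08] = 0.450 × 2.3936 = 1.0771
MRP = 13.14% − 4.91% = 8.23%
E(R) = R_f + β_L × MRP = 4.91% + 1.0771 × 8.23% = 13.77%

13.77%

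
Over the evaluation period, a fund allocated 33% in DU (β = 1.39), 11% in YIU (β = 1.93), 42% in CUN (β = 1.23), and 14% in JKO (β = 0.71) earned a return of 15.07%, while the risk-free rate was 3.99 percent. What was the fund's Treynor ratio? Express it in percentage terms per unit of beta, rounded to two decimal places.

8.61%

β_P = 0.33×1.39 + 0.11×1.93 + 0.42×1.23 + 0.14×0.71 = 1.2870
Treynor = (R_P − R_f) / β_P = (15.07% − 3.99%) / 1.2870 = 11.08% / 1.2870 = 8.61%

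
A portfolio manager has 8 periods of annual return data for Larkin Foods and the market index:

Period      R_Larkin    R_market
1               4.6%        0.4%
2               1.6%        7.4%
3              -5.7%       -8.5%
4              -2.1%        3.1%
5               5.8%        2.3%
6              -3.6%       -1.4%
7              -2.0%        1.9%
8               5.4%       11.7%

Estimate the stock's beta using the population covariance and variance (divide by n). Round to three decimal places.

Mean R_i = (4.6 + 1.6 − 5.7 − 2.1 + 5.8 − 3.6 − 2.0 + 5.4) / 8 = 0.5000%
Mean R_m = (0.4 + 7.4 − 8.5 + 3.1 + 2.3 − 1.4 + 1.9 + 11.7) / 8 = 2.1125%
Σ(R_i − R̄_i)(R_m − R̄_m) = 124.9300  ⇒  Cov = 124.9300 / 8 = 15.6163
Σ(R_m − R̄_m)² = 248.8288  ⇒  Var(R_m) = 248.8288 / 8 = 31.1036
β = Cov / Var(R_m) = 15.6163 / 31.1036 = 0.5021

0.502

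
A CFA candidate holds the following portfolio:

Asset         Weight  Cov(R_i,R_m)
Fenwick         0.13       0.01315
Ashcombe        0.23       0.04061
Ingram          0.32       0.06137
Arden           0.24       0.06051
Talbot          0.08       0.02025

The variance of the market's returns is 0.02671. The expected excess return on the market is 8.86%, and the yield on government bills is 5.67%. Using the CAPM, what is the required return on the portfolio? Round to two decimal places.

β_Fenwick = 0.01315 / 0.02671 = 0.4923
β_Ashcombe = 0.04061 / 0.02671 = 1.5204
β_Ingram = 0.06137 / 0.02671 = 2.2976
β_Arden = 0.06051 / 0.02671 = 2.2654
β_Talbot = 0.02025 / 0.02671 = 0.7581
β_P = Σ w_i β_i = 0.13×0.4923 + 0.23×1.5204 + 0.32×2.2976 + 0.24×2.2654 + 0.08×0.7581 = 1.7533
E(R_P) = R_f + β_P × MRP = 5.67% + 1.7533 × 8.86% = 21.20%

21.20%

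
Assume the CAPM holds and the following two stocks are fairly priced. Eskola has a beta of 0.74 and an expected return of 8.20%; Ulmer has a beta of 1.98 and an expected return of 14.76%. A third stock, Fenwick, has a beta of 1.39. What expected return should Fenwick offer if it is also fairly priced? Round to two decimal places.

11.64%

MRP (SML slope) = (14.76% − 8.20%) / (1.98 − 0.74) = 6.56% / 1.24 = 5.2903%
R_f (intercept) = 8.20% − 0.74 × 5.2903% = 4.2852%
E(R_Fenwick) = R_f + β × MRP = 4.2852% + 1.39 × 5.2903% = 11.64%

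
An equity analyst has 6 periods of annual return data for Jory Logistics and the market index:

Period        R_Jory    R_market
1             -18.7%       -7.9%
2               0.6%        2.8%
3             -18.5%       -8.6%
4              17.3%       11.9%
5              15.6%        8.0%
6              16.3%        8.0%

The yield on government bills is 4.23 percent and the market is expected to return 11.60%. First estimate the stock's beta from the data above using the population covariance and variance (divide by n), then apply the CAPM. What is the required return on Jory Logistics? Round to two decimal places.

18.57%

Mean R_i = (-18.7 + 0.6 − 18.5 + 17.3 + 15.6 + 16.3) / 6 = 2.1000%
Mean R_m = (-7.9 + 2.8 − 8.6 + 11.9 + 8.0 + 8.0) / 6 = 2.3667%
Σ(R_i − R̄_i)(R_m − R̄_m) = 739.7600  ⇒  Cov = 739.7600 / 6 = 123.2933
Σ(R_m − R̄_m)² = 380.2133  ⇒  Var(R_m) = 380.2133 / 6 = 63.3689
β = Cov / Var(R_m) = 123.2933 / 63.3689 = 1.9456
MRP = 11.60% − 4.23% = 7.37%
E(R) = R_f + β × MRP = 4.23% + 1.9456 × 7.37% = 18.57%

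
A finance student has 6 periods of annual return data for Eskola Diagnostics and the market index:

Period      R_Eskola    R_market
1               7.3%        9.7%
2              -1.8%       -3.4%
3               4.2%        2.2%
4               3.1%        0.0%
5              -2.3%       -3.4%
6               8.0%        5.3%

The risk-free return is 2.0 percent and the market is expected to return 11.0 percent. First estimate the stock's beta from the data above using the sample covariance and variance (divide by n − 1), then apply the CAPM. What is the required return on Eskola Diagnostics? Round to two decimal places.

Mean R_i = (7.3 − 1.8 + 4.2 + 3.1 − 2.3 + 8.0) / 6 = 3.0833%
Mean R_m = (9.7 − 3.4 + 2.2 + 0.0 − 3.4 + 5.3) / 6 = 1.7333%
Σ(R_i − R̄_i)(R_m − R̄_m) = 104.3233  ⇒  Cov = 104.3233 / 5 = 20.8647
Σ(R_m − R̄_m)² = 132.1133  ⇒  Var(R_m) = 132.1133 / 5 = 26.4227
β = Cov / Var(R_m) = 20.8647 / 26.4227 = 0.7897
MRP = 11.0% − 2.0% = 9.00%
E(R) = R_f + β × MRP = 2.0% + 0.7897 × 9.0% = 9.11%

9.11%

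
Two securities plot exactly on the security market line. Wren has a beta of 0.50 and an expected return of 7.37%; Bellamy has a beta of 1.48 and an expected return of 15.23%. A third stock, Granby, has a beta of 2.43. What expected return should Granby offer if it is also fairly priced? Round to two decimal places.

MRP (SML slope) = (15.23% − 7.37%) / (1.48 − 0.50) = 7.86% / 0.98 = 8.0204%
R_f (intercept) = 7.37% − 0.50 × 8.0204% = 3.3598%
E(R_Granby) = R_f + β × MRP = 3.3598% + 2.43 × 8.0204% = 22.85%

22.85%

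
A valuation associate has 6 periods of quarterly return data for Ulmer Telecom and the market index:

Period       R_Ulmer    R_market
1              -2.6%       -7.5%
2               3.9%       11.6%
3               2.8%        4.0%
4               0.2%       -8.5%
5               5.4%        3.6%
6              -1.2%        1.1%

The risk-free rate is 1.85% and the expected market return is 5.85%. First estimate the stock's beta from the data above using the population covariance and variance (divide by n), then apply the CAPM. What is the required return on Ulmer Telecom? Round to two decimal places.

3.04%

Mean R_i = (-2.6 + 3.9 + 2.8 + 0.2 + 5.4 − 1.2) / 6 = 1.4167%
Mean R_m = (-7.5 + 11.6 + 4.0 − 8.5 + 3.6 + 1.1) / 6 = 0.7167%
Σ(R_i − R̄_i)(R_m − R̄_m) = 86.2683  ⇒  Cov = 86.2683 / 6 = 14.3781
Σ(R_m − R̄_m)² = 290.1483  ⇒  Var(R_m) = 290.1483 / 6 = 48.3581
β = Cov / Var(R_m) = 14.3781 / 48.3581 = 0.2973
MRP = 5.85% − 1.85% = 4.00%
E(R) = R_f + β × MRP = 1.85% + 0.2973 × 4.00% = 3.04%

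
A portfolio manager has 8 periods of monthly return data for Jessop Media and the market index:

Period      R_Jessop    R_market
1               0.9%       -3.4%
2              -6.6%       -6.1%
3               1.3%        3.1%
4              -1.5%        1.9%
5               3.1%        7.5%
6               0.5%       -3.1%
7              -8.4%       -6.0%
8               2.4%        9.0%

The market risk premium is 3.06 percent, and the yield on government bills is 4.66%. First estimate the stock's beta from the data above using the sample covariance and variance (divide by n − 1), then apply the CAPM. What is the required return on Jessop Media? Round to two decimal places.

Mean R_i = (0.9 − 6.6 + 1.3 − 1.5 + 3.1 + 0.5 − 8.4 + 2.4) / 8 = -1.0375%
Mean R_m = (-3.4 − 6.1 + 3.1 + 1.9 + 7.5 − 3.1 − 6.0 + 9.0) / 8 = 0.3625%
Σ(R_i − R̄_i)(R_m − R̄_m) = 135.0888  ⇒  Cov = 135.0888 / 7 = 19.2984
Σ(R_m − R̄_m)² = 243.7988  ⇒  Var(R_m) = 243.7988 / 7 = 34.8284
β = Cov / Var(R_m) = 19.2984 / 34.8284 = 0.5541
E(R) = R_f + β × MRP = 4.66% + 0.5541 × 3.06% = 6.36%

6.36%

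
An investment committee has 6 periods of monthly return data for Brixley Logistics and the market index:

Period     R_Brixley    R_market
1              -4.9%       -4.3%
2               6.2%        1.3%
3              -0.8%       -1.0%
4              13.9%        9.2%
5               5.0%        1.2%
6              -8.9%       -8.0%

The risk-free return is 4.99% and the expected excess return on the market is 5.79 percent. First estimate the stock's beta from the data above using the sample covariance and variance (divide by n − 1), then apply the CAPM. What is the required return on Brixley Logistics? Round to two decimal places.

Mean R_i = (-4.9 + 6.2 − 0.8 + 13.9 + 5.0 − 8.9) / 6 = 1.7500%
Mean R_m = (-4.3 + 1.3 − 1.0 + 9.2 + 1.2 − 8.0) / 6 = -0.2667%
Σ(R_i − R̄_i)(R_m − R̄_m) = 237.8100  ⇒  Cov = 237.8100 / 5 = 47.5620
Σ(R_m − R̄_m)² = 170.8333  ⇒  Var(R_m) = 170.8333 / 5 = 34.1667
β = Cov / Var(R_m) = 47.5620 / 34.1667 = 1.3921
E(R) = R_f + β × MRP = 4.99% + 1.3921 × 5.79% = 13.05%

13.05%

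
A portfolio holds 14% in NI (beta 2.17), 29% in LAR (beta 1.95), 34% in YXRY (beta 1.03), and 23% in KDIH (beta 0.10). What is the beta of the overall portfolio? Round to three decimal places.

1.243

β_P = Σ w_i β_i = 0.14×2.17 + 0.29×1.95 + 0.34×1.03 + 0.23×0.10 = 1.2425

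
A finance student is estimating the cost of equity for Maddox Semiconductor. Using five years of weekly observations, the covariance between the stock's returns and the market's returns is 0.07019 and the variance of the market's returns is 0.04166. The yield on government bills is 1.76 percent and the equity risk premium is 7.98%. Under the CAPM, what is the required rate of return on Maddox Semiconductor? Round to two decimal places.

β = Cov(R_i, R_m) / Var(R_m) = 0.07019 / 0.04166 = 1.6848
E(R) = R_f + β × MRP = 1.76% + 1.6848 × 7.98% = 15.20%

15.20%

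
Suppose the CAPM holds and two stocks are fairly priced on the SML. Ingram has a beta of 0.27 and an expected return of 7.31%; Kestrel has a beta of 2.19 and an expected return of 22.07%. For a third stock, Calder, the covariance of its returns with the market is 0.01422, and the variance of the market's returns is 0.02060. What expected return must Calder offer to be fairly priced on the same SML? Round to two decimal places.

10.54%

MRP = (22.07% − 7.31%) / (2.19 − 0.27) = 7.6875%
R_f = 7.31% − 0.27 × 7.6875% = 5.2344%
β_Calder = Cov / Var(R_m) = 0.01422 / 0.02060 = 0.6903
E(R_Calder) = R_f + β × MRP = 5.2344% + 0.6903 × 7.6875% = 10.54%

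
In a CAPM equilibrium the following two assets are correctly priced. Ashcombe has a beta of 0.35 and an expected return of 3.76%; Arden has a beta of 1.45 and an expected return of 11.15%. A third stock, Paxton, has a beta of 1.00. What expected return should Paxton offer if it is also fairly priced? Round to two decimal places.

MRP (SML slope) = (11.15% − 3.76%) / (1.45 − 0.35) = 7.39% / 1.10 = 6.7182%
R_f (intercept) = 3.76% − 0.35 × 6.7182% = 1.4086%
E(R_Paxton) = R_f + β × MRP = 1.4086% + 1.00 × 6.7182% = 8.13%

8.13%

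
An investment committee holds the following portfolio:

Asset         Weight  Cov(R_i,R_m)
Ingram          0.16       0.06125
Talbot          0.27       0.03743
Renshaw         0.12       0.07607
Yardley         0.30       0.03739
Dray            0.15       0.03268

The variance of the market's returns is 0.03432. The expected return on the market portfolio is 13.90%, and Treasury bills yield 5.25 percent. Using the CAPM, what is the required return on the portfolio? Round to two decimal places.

16.63%

β_Ingram = 0.06125 / 0.03432 = 1.7847
β_Talbot = 0.03743 / 0.03432 = 1.0906
β_Renshaw = 0.07607 / 0.03432 = 2.2165
β_Yardley = 0.03739 / 0.03432 = 1.0895
β_Dray = 0.03268 / 0.03432 = 0.9522
β_P = Σ w_i β_i = 0.16×1.7847 + 0.27×1.0906 + 0.12×2.2165 + 0.30×1.0895 + 0.15×0.9522 = 1.3157
MRP = 13.90% − 5.25% = 8.65%
E(R_P) = R_f + β_P × MRP = 5.25% + 1.3157 × 8.65% = 16.63%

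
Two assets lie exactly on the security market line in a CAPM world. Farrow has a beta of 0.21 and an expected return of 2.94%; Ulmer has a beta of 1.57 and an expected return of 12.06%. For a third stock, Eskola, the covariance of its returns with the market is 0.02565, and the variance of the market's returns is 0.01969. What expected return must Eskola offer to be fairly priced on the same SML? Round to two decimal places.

10.27%

MRP = (12.06% − 2.94%) / (1.57 − 0.21) = 6.7059%
R_f = 2.94% − 0.21 × 6.7059% = 1.5318%
β_Eskola = Cov / Var(R_m) = 0.02565 / 0.01969 = 1.3027
E(R_Eskola) = R_f + β × MRP = 1.5318% + 1.3027 × 6.7059% = 10.27%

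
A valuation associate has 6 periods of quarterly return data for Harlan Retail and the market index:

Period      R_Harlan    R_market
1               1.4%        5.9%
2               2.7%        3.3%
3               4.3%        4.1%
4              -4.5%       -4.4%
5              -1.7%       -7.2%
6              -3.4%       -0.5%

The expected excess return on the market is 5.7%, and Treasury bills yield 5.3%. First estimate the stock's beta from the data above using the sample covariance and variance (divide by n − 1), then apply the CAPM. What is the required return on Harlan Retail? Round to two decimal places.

8.23%

Mean R_i = (1.4 + 2.7 + 4.3 − 4.5 − 1.7 − 3.4) / 6 = -0.2000%
Mean R_m = (5.9 + 3.3 + 4.1 − 4.4 − 7.2 − 0.5) / 6 = 0.2000%
Σ(R_i − R̄_i)(R_m − R̄_m) = 68.7800  ⇒  Cov = 68.7800 / 5 = 13.7560
Σ(R_m − R̄_m)² = 133.7200  ⇒  Var(R_m) = 133.7200 / 5 = 26.7440
β = Cov / Var(R_m) = 13.7560 / 26.7440 = 0.5144
E(R) = R_f + β × MRP = 5.3% + 0.5144 × 5.7% = 8.23%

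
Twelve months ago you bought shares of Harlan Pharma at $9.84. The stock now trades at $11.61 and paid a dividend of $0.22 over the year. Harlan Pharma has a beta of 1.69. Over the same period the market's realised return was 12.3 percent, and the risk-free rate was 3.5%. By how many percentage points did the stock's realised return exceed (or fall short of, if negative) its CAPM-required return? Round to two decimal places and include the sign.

Realised HPR = (P1 + D1 − P0) / P0 = (11.61 + 0.22 − 9.84) / 9.84 = 1.99 / 9.84 = 20.2236%
MRP = 12.3% − 3.5% = 8.80%
CAPM required = R_f + β·MRP = 3.5% + 1.69 × 8.8% = 18.3720%
α = realised − required = 20.2236% − 18.3720% = +1.85%

+1.85%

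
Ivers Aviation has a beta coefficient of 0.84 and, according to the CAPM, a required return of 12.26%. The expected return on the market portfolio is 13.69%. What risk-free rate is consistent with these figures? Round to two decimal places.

E(R) = R_f + β(E(R_m) − R_f) = R_f(1 − β) + β·E(R_m)
12.26% = R_f × (1 − 0.84) + 0.84 × 13.69%
12.26% = R_f × 0.16 + 11.4996%
R_f = (12.26% − 11.4996%) / 0.16 = 4.75%

4.75%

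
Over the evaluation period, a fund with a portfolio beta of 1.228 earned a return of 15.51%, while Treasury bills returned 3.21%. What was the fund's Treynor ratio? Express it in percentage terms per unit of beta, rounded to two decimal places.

Treynor = (R_P − R_f) / β_P = (15.51% − 3.21%) / 1.2280 = 12.30% / 1.2280 = 10.02%

10.02%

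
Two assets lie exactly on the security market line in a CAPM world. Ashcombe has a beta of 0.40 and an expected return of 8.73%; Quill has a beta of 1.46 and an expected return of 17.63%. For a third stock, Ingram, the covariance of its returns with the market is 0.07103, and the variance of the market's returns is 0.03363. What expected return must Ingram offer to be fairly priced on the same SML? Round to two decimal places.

MRP = (17.63% − 8.73%) / (1.46 − 0.40) = 8.3962%
R_f = 8.73% − 0.40 × 8.3962% = 5.3715%
β_Ingram = Cov / Var(R_m) = 0.07103 / 0.03363 = 2.1121
E(R_Ingram) = R_f + β × MRP = 5.3715% + 2.1121 × 8.3962% = 23.11%

23.11%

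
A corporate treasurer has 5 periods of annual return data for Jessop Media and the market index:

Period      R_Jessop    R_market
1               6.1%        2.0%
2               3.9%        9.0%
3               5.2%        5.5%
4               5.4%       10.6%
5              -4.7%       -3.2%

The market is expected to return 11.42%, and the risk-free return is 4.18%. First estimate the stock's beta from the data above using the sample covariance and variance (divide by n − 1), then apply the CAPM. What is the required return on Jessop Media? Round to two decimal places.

8.41%

Mean R_i = (6.1 + 3.9 + 5.2 + 5.4 − 4.7) / 5 = 3.1800%
Mean R_m = (2.0 + 9.0 + 5.5 + 10.6 − 3.2) / 5 = 4.7800%
Σ(R_i − R̄_i)(R_m − R̄_m) = 72.1780  ⇒  Cov = 72.1780 / 4 = 18.0445
Σ(R_m − R̄_m)² = 123.6080  ⇒  Var(R_m) = 123.6080 / 4 = 30.9020
β = Cov / Var(R_m) = 18.0445 / 30.9020 = 0.5839
MRP = 11.42% − 4.18% = 7.24%
E(R) = R_f + β × MRP = 4.18% + 0.5839 × 7.24% = 8.41%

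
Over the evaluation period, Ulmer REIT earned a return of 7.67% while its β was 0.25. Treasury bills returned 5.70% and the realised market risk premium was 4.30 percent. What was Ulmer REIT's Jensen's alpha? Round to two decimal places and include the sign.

+0.90%

CAPM benchmark = R_f + β(R_m − R_f) = 5.70% + 0.25 × 4.30% = 6.7750%
α = actual − benchmark = 7.67% − 6.7750% = +0.90%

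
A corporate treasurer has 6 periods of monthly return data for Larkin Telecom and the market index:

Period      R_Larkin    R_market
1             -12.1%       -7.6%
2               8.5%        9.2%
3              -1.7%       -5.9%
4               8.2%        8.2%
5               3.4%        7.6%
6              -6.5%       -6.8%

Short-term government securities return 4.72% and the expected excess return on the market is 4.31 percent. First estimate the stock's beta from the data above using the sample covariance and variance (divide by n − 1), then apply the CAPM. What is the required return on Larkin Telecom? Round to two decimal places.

8.69%

Mean R_i = (-12.1 + 8.5 − 1.7 + 8.2 + 3.4 − 6.5) / 6 = -0.0333%
Mean R_m = (-7.6 + 9.2 − 5.9 + 8.2 + 7.6 − 6.8) / 6 = 0.7833%
Σ(R_i − R̄_i)(R_m − R̄_m) = 317.6267  ⇒  Cov = 317.6267 / 5 = 63.5253
Σ(R_m − R̄_m)² = 344.7683  ⇒  Var(R_m) = 344.7683 / 5 = 68.9537
β = Cov / Var(R_m) = 63.5253 / 68.9537 = 0.9213
E(R) = R_f + β × MRP = 4.72% + 0.9213 × 4.31% = 8.69%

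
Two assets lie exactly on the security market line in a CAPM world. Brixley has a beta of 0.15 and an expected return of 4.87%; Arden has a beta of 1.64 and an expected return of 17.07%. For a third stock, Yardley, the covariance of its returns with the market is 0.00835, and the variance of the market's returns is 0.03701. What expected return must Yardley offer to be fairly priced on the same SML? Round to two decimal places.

5.49%

MRP = (17.07% − 4.87%) / (1.64 − 0.15) = 8.1879%
R_f = 4.87% − 0.15 × 8.1879% = 3.6418%
β_Yardley = Cov / Var(R_m) = 0.00835 / 0.03701 = 0.2256
E(R_Yardley) = R_f + β × MRP = 3.6418% + 0.2256 × 8.1879% = 5.49%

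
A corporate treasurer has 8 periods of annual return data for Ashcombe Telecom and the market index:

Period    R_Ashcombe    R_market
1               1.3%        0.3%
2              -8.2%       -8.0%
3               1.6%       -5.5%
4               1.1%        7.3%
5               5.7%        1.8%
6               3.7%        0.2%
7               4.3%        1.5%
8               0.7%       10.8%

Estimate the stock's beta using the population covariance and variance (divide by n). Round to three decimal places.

0.305

Mean R_i = (1.3 − 8.2 + 1.6 + 1.1 + 5.7 + 3.7 + 4.3 + 0.7) / 8 = 1.2750%
Mean R_m = (0.3 − 8.0 − 5.5 + 7.3 + 1.8 + 0.2 + 1.5 + 10.8) / 8 = 1.0500%
Σ(R_i − R̄_i)(R_m − R̄_m) = 79.5200  ⇒  Cov = 79.5200 / 8 = 9.9400
Σ(R_m − R̄_m)² = 260.9800  ⇒  Var(R_m) = 260.9800 / 8 = 32.6225
β = Cov / Var(R_m) = 9.9400 / 32.6225 = 0.3047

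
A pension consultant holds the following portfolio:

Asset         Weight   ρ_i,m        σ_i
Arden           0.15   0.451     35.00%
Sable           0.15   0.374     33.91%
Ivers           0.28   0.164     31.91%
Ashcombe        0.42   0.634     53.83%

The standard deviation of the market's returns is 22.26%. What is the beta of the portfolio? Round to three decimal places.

0.902

β_Arden = 0.451 × 35.00% / 22.26% = 0.7091
β_Sable = 0.374 × 33.91% / 22.26% = 0.5697
β_Ivers = 0.164 × 31.91% / 22.26% = 0.2351
β_Ashcombe = 0.634 × 53.83% / 22.26% = 1.5332
β_P = Σ w_i β_i = 0.15×0.7091 + 0.15×0.5697 + 0.28×0.2351 + 0.42×1.5332 = 0.9016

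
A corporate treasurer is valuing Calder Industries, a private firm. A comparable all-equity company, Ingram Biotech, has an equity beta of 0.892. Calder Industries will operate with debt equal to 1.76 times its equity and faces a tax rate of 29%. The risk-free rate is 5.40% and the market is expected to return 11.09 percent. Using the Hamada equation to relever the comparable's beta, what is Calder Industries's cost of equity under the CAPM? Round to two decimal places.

β_L = β_U × [1 + (1 − t)(D/E)] = 0.892 × [1 + (1 − 0.29) × 1.76]
    = 0.892 × [1 + 0.71 × 1.76] = 0.892 × 2.2496 = 2.0066
MRP = 11.09% − 5.40% = 5.69%
E(R) = R_f + β_L × MRP = 5.40% + 2.0066 × 5.69% = 16.82%

16.82%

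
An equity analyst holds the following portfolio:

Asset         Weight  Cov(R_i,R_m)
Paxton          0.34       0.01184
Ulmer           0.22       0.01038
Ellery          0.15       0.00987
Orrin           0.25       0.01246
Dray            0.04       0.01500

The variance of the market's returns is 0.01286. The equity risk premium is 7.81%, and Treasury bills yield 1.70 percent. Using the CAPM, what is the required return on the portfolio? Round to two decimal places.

β_Paxton = 0.01184 / 0.01286 = 0.9207
β_Ulmer = 0.01038 / 0.01286 = 0.8072
β_Ellery = 0.00987 / 0.01286 = 0.7675
β_Orrin = 0.01246 / 0.01286 = 0.9689
β_Dray = 0.01500 / 0.01286 = 1.1664
β_P = Σ w_i β_i = 0.34×0.9207 + 0.22×0.8072 + 0.15×0.7675 + 0.25×0.9689 + 0.04×1.1664 = 0.8946
E(R_P) = R_f + β_P × MRP = 1.70% + 0.8946 × 7.81% = 8.69%

8.69%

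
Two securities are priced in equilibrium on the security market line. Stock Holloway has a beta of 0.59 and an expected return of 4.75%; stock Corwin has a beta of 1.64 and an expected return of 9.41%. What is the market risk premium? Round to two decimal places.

Both satisfy E(R) = R_f + β·MRP, so the slope of the SML is
MRP = (9.41% − 4.75%) / (1.64 − 0.59) = 4.66% / 1.05 = 4.4381%

4.44%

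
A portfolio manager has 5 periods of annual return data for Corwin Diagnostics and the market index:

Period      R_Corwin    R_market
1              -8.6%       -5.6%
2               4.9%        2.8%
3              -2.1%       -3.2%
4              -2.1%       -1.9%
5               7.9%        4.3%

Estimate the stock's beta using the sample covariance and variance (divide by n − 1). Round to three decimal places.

Mean R_i = (-8.6 + 4.9 − 2.1 − 2.1 + 7.9) / 5 = 0.0000%
Mean R_m = (-5.6 + 2.8 − 3.2 − 1.9 + 4.3) / 5 = -0.7200%
Σ(R_i − R̄_i)(R_m − R̄_m) = 106.5600  ⇒  Cov = 106.5600 / 4 = 26.6400
Σ(R_m − R̄_m)² = 68.9480  ⇒  Var(R_m) = 68.9480 / 4 = 17.2370
β = Cov / Var(R_m) = 26.6400 / 17.2370 = 1.5455

1.546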